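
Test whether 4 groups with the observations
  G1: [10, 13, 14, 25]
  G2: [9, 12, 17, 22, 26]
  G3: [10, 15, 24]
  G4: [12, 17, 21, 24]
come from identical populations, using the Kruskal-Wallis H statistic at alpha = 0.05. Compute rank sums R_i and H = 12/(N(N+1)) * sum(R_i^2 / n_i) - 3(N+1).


Step 1: Combine all N = 16 observations and assign midranks.
sorted (value, group, rank): (9,G2,1), (10,G1,2.5), (10,G3,2.5), (12,G2,4.5), (12,G4,4.5), (13,G1,6), (14,G1,7), (15,G3,8), (17,G2,9.5), (17,G4,9.5), (21,G4,11), (22,G2,12), (24,G3,13.5), (24,G4,13.5), (25,G1,15), (26,G2,16)
Step 2: Sum ranks within each group.
R_1 = 30.5 (n_1 = 4)
R_2 = 43 (n_2 = 5)
R_3 = 24 (n_3 = 3)
R_4 = 38.5 (n_4 = 4)
Step 3: H = 12/(N(N+1)) * sum(R_i^2/n_i) - 3(N+1)
     = 12/(16*17) * (30.5^2/4 + 43^2/5 + 24^2/3 + 38.5^2/4) - 3*17
     = 0.044118 * 1164.92 - 51
     = 0.393750.
Step 4: Ties present; correction factor C = 1 - 24/(16^3 - 16) = 0.994118. Corrected H = 0.393750 / 0.994118 = 0.396080.
Step 5: Under H0, H ~ chi^2(3); p-value = 0.941051.
Step 6: alpha = 0.05. fail to reject H0.

H = 0.3961, df = 3, p = 0.941051, fail to reject H0.


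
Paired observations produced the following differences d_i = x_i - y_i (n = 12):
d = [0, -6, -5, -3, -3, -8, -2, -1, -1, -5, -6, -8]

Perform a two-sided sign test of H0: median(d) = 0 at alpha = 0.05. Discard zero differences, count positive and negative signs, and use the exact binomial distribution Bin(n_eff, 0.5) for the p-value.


Step 1: Discard zero differences. Original n = 12; n_eff = number of nonzero differences = 11.
Nonzero differences (with sign): -6, -5, -3, -3, -8, -2, -1, -1, -5, -6, -8
Step 2: Count signs: positive = 0, negative = 11.
Step 3: Under H0: P(positive) = 0.5, so the number of positives S ~ Bin(11, 0.5).
Step 4: Two-sided exact p-value = sum of Bin(11,0.5) probabilities at or below the observed probability = 0.000977.
Step 5: alpha = 0.05. reject H0.

n_eff = 11, pos = 0, neg = 11, p = 0.000977, reject H0.


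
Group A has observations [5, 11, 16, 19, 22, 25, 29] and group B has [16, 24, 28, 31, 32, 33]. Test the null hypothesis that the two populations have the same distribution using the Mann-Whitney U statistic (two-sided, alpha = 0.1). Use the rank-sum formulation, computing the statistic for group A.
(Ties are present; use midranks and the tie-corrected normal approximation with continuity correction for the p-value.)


Step 1: Combine and sort all 13 observations; assign midranks.
sorted (value, group): (5,X), (11,X), (16,X), (16,Y), (19,X), (22,X), (24,Y), (25,X), (28,Y), (29,X), (31,Y), (32,Y), (33,Y)
ranks: 5->1, 11->2, 16->3.5, 16->3.5, 19->5, 22->6, 24->7, 25->8, 28->9, 29->10, 31->11, 32->12, 33->13
Step 2: Rank sum for X: R1 = 1 + 2 + 3.5 + 5 + 6 + 8 + 10 = 35.5.
Step 3: U_X = R1 - n1(n1+1)/2 = 35.5 - 7*8/2 = 35.5 - 28 = 7.5.
       U_Y = n1*n2 - U_X = 42 - 7.5 = 34.5.
Step 4: Ties are present, so use the tie-corrected normal approximation (with continuity correction) for the p-value.
Step 5: p-value = 0.062928; compare to alpha = 0.1. reject H0.

U_X = 7.5, p = 0.062928, reject H0 at alpha = 0.1.


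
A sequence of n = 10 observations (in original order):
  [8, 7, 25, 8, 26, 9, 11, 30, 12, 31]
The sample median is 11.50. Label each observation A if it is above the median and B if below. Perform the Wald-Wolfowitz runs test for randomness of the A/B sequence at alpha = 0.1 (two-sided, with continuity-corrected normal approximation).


Step 1: Compute median = 11.50; label A = above, B = below.
Labels in order: BBABABBAAA  (n_A = 5, n_B = 5)
Step 2: Count runs R = 6.
Step 3: Under H0 (random ordering), E[R] = 2*n_A*n_B/(n_A+n_B) + 1 = 2*5*5/10 + 1 = 6.0000.
        Var[R] = 2*n_A*n_B*(2*n_A*n_B - n_A - n_B) / ((n_A+n_B)^2 * (n_A+n_B-1)) = 2000/900 = 2.2222.
        SD[R] = 1.4907.
Step 4: R = E[R], so z = 0 with no continuity correction.
Step 5: Two-sided p-value via normal approximation = 2*(1 - Phi(|z|)) = 1.000000.
Step 6: alpha = 0.1. fail to reject H0.

R = 6, z = 0.0000, p = 1.000000, fail to reject H0.


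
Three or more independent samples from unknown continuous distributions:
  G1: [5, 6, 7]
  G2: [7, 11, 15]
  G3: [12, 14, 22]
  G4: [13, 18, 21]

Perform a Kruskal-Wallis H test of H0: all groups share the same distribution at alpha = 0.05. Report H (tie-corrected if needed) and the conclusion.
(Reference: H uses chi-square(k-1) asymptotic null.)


Step 1: Combine all N = 12 observations and assign midranks.
sorted (value, group, rank): (5,G1,1), (6,G1,2), (7,G1,3.5), (7,G2,3.5), (11,G2,5), (12,G3,6), (13,G4,7), (14,G3,8), (15,G2,9), (18,G4,10), (21,G4,11), (22,G3,12)
Step 2: Sum ranks within each group.
R_1 = 6.5 (n_1 = 3)
R_2 = 17.5 (n_2 = 3)
R_3 = 26 (n_3 = 3)
R_4 = 28 (n_4 = 3)
Step 3: H = 12/(N(N+1)) * sum(R_i^2/n_i) - 3(N+1)
     = 12/(12*13) * (6.5^2/3 + 17.5^2/3 + 26^2/3 + 28^2/3) - 3*13
     = 0.076923 * 602.833 - 39
     = 7.371795.
Step 4: Ties present; correction factor C = 1 - 6/(12^3 - 12) = 0.996503. Corrected H = 7.371795 / 0.996503 = 7.397661.
Step 5: Under H0, H ~ chi^2(3); p-value = 0.060247.
Step 6: alpha = 0.05. fail to reject H0.

H = 7.3977, df = 3, p = 0.060247, fail to reject H0.


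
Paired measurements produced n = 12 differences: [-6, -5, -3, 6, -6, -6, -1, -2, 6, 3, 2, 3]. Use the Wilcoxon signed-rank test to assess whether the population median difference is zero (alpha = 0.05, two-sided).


Step 1: Drop any zero differences (none here) and take |d_i|.
|d| = [6, 5, 3, 6, 6, 6, 1, 2, 6, 3, 2, 3]
Step 2: Midrank |d_i| (ties get averaged ranks).
ranks: |6|->10, |5|->7, |3|->5, |6|->10, |6|->10, |6|->10, |1|->1, |2|->2.5, |6|->10, |3|->5, |2|->2.5, |3|->5
Step 3: Attach original signs; sum ranks with positive sign and with negative sign.
W+ = 10 + 10 + 5 + 2.5 + 5 = 32.5
W- = 10 + 7 + 5 + 10 + 10 + 1 + 2.5 = 45.5
(Check: W+ + W- = 78 should equal n(n+1)/2 = 78.)
Step 4: Test statistic W = min(W+, W-) = 32.5.
Step 5: Ties in |d|, so use the tie-corrected normal approximation.
        E[W] = n(n+1)/4 = 12*13/4 = 39.
        Tie groups: |d|=2 (t=2), |d|=3 (t=3), |d|=6 (t=5); sum(t^3 - t) = 150.
        Var[W] = n(n+1)(2n+1)/24 - sum(t^3-t)/48 = 3900/24 - 150/48 = 159.375.
        z = (W - E[W]) / sqrt(Var[W]) = (32.5 - 39) / 12.6244 = -0.5149.
        Two-sided p = 2*Phi(z) = 0.606639.
Step 6: alpha = 0.05. fail to reject H0.

W+ = 32.5, W- = 45.5, W = min = 32.5, p = 0.606639, fail to reject H0.


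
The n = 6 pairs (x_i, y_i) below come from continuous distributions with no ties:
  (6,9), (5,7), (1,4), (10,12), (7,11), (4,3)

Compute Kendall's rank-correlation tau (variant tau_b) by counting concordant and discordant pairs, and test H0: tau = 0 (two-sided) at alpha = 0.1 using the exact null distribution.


Step 1: Enumerate the 15 unordered pairs (i,j) with i<j and classify each by sign(x_j-x_i) * sign(y_j-y_i).
  (1,2):dx=-1,dy=-2->C; (1,3):dx=-5,dy=-5->C; (1,4):dx=+4,dy=+3->C; (1,5):dx=+1,dy=+2->C
  (1,6):dx=-2,dy=-6->C; (2,3):dx=-4,dy=-3->C; (2,4):dx=+5,dy=+5->C; (2,5):dx=+2,dy=+4->C
  (2,6):dx=-1,dy=-4->C; (3,4):dx=+9,dy=+8->C; (3,5):dx=+6,dy=+7->C; (3,6):dx=+3,dy=-1->D
  (4,5):dx=-3,dy=-1->C; (4,6):dx=-6,dy=-9->C; (5,6):dx=-3,dy=-8->C
Step 2: C = 14, D = 1, total pairs = 15.
Step 3: tau = (C - D)/(n(n-1)/2) = (14 - 1)/15 = 0.866667.
Step 4: Exact two-sided p-value (enumerate n! = 720 permutations of y under H0): p = 0.016667.
Step 5: alpha = 0.1. reject H0.

tau_b = 0.8667 (C=14, D=1), p = 0.016667, reject H0.


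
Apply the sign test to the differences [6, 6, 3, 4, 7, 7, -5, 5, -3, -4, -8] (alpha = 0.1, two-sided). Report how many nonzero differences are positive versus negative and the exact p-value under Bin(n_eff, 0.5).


Step 1: Discard zero differences. Original n = 11; n_eff = number of nonzero differences = 11.
Nonzero differences (with sign): +6, +6, +3, +4, +7, +7, -5, +5, -3, -4, -8
Step 2: Count signs: positive = 7, negative = 4.
Step 3: Under H0: P(positive) = 0.5, so the number of positives S ~ Bin(11, 0.5).
Step 4: Two-sided exact p-value = sum of Bin(11,0.5) probabilities at or below the observed probability = 0.548828.
Step 5: alpha = 0.1. fail to reject H0.

n_eff = 11, pos = 7, neg = 4, p = 0.548828, fail to reject H0.


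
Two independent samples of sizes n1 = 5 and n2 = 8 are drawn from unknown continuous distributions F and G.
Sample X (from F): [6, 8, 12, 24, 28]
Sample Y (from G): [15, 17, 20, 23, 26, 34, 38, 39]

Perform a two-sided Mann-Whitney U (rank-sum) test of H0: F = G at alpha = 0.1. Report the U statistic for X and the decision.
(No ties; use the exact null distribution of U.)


Step 1: Combine and sort all 13 observations; assign midranks.
sorted (value, group): (6,X), (8,X), (12,X), (15,Y), (17,Y), (20,Y), (23,Y), (24,X), (26,Y), (28,X), (34,Y), (38,Y), (39,Y)
ranks: 6->1, 8->2, 12->3, 15->4, 17->5, 20->6, 23->7, 24->8, 26->9, 28->10, 34->11, 38->12, 39->13
Step 2: Rank sum for X: R1 = 1 + 2 + 3 + 8 + 10 = 24.
Step 3: U_X = R1 - n1(n1+1)/2 = 24 - 5*6/2 = 24 - 15 = 9.
       U_Y = n1*n2 - U_X = 40 - 9 = 31.
Step 4: No ties, so the exact null distribution of U (based on enumerating the C(13,5) = 1287 equally likely rank assignments) gives the two-sided p-value.
Step 5: p-value = 0.127428; compare to alpha = 0.1. fail to reject H0.

U_X = 9, p = 0.127428, fail to reject H0 at alpha = 0.1.


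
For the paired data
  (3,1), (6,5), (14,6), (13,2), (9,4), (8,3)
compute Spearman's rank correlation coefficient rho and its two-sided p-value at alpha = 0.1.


Step 1: Rank x and y separately (midranks; no ties here).
rank(x): 3->1, 6->2, 14->6, 13->5, 9->4, 8->3
rank(y): 1->1, 5->5, 6->6, 2->2, 4->4, 3->3
Step 2: d_i = R_x(i) - R_y(i); compute d_i^2.
  (1-1)^2=0, (2-5)^2=9, (6-6)^2=0, (5-2)^2=9, (4-4)^2=0, (3-3)^2=0
sum(d^2) = 18.
Step 3: rho = 1 - 6*18 / (6*(6^2 - 1)) = 1 - 108/210 = 0.485714.
Step 4: Under H0, t = rho * sqrt((n-2)/(1-rho^2)) = 1.1113 ~ t(4).
Step 5: Two-sided p-value from the t-distribution with 4 df = 0.328723.
Step 6: alpha = 0.1. fail to reject H0.

rho = 0.4857, p = 0.328723, fail to reject H0 at alpha = 0.1.


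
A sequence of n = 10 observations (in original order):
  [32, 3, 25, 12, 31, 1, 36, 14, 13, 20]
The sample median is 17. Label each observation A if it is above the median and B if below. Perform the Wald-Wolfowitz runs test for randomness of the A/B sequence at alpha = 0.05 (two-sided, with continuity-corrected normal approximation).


Step 1: Compute median = 17; label A = above, B = below.
Labels in order: ABABABABBA  (n_A = 5, n_B = 5)
Step 2: Count runs R = 9.
Step 3: Under H0 (random ordering), E[R] = 2*n_A*n_B/(n_A+n_B) + 1 = 2*5*5/10 + 1 = 6.0000.
        Var[R] = 2*n_A*n_B*(2*n_A*n_B - n_A - n_B) / ((n_A+n_B)^2 * (n_A+n_B-1)) = 2000/900 = 2.2222.
        SD[R] = 1.4907.
Step 4: Continuity-corrected z = (R - 0.5 - E[R]) / SD[R] = (9 - 0.5 - 6.0000) / 1.4907 = 1.6771.
Step 5: Two-sided p-value via normal approximation = 2*(1 - Phi(|z|)) = 0.093533.
Step 6: alpha = 0.05. fail to reject H0.

R = 9, z = 1.6771, p = 0.093533, fail to reject H0.


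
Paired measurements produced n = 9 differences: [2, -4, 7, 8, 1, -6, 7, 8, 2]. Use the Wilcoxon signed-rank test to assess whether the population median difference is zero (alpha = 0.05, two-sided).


Step 1: Drop any zero differences (none here) and take |d_i|.
|d| = [2, 4, 7, 8, 1, 6, 7, 8, 2]
Step 2: Midrank |d_i| (ties get averaged ranks).
ranks: |2|->2.5, |4|->4, |7|->6.5, |8|->8.5, |1|->1, |6|->5, |7|->6.5, |8|->8.5, |2|->2.5
Step 3: Attach original signs; sum ranks with positive sign and with negative sign.
W+ = 2.5 + 6.5 + 8.5 + 1 + 6.5 + 8.5 + 2.5 = 36
W- = 4 + 5 = 9
(Check: W+ + W- = 45 should equal n(n+1)/2 = 45.)
Step 4: Test statistic W = min(W+, W-) = 9.
Step 5: Ties in |d|, so use the tie-corrected normal approximation.
        E[W] = n(n+1)/4 = 9*10/4 = 22.5.
        Tie groups: |d|=2 (t=2), |d|=7 (t=2), |d|=8 (t=2); sum(t^3 - t) = 18.
        Var[W] = n(n+1)(2n+1)/24 - sum(t^3-t)/48 = 1710/24 - 18/48 = 70.875.
        z = (W - E[W]) / sqrt(Var[W]) = (9 - 22.5) / 8.4187 = -1.6036.
        Two-sided p = 2*Phi(z) = 0.108809.
Step 6: alpha = 0.05. fail to reject H0.

W+ = 36, W- = 9, W = min = 9, p = 0.108809, fail to reject H0.


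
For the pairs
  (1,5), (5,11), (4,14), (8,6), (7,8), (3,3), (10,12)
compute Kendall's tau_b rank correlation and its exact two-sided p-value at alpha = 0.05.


Step 1: Enumerate the 21 unordered pairs (i,j) with i<j and classify each by sign(x_j-x_i) * sign(y_j-y_i).
  (1,2):dx=+4,dy=+6->C; (1,3):dx=+3,dy=+9->C; (1,4):dx=+7,dy=+1->C; (1,5):dx=+6,dy=+3->C
  (1,6):dx=+2,dy=-2->D; (1,7):dx=+9,dy=+7->C; (2,3):dx=-1,dy=+3->D; (2,4):dx=+3,dy=-5->D
  (2,5):dx=+2,dy=-3->D; (2,6):dx=-2,dy=-8->C; (2,7):dx=+5,dy=+1->C; (3,4):dx=+4,dy=-8->D
  (3,5):dx=+3,dy=-6->D; (3,6):dx=-1,dy=-11->C; (3,7):dx=+6,dy=-2->D; (4,5):dx=-1,dy=+2->D
  (4,6):dx=-5,dy=-3->C; (4,7):dx=+2,dy=+6->C; (5,6):dx=-4,dy=-5->C; (5,7):dx=+3,dy=+4->C
  (6,7):dx=+7,dy=+9->C
Step 2: C = 13, D = 8, total pairs = 21.
Step 3: tau = (C - D)/(n(n-1)/2) = (13 - 8)/21 = 0.238095.
Step 4: Exact two-sided p-value (enumerate n! = 5040 permutations of y under H0): p = 0.561905.
Step 5: alpha = 0.05. fail to reject H0.

tau_b = 0.2381 (C=13, D=8), p = 0.561905, fail to reject H0.


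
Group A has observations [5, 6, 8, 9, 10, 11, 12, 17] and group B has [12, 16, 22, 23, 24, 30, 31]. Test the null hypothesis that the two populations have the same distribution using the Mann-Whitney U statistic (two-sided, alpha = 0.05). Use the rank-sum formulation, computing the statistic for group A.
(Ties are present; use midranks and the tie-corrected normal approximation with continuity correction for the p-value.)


Step 1: Combine and sort all 15 observations; assign midranks.
sorted (value, group): (5,X), (6,X), (8,X), (9,X), (10,X), (11,X), (12,X), (12,Y), (16,Y), (17,X), (22,Y), (23,Y), (24,Y), (30,Y), (31,Y)
ranks: 5->1, 6->2, 8->3, 9->4, 10->5, 11->6, 12->7.5, 12->7.5, 16->9, 17->10, 22->11, 23->12, 24->13, 30->14, 31->15
Step 2: Rank sum for X: R1 = 1 + 2 + 3 + 4 + 5 + 6 + 7.5 + 10 = 38.5.
Step 3: U_X = R1 - n1(n1+1)/2 = 38.5 - 8*9/2 = 38.5 - 36 = 2.5.
       U_Y = n1*n2 - U_X = 56 - 2.5 = 53.5.
Step 4: Ties are present, so use the tie-corrected normal approximation (with continuity correction) for the p-value.
Step 5: p-value = 0.003782; compare to alpha = 0.05. reject H0.

U_X = 2.5, p = 0.003782, reject H0 at alpha = 0.05.


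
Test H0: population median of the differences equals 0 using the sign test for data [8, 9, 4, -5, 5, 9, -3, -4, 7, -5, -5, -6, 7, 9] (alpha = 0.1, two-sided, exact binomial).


Step 1: Discard zero differences. Original n = 14; n_eff = number of nonzero differences = 14.
Nonzero differences (with sign): +8, +9, +4, -5, +5, +9, -3, -4, +7, -5, -5, -6, +7, +9
Step 2: Count signs: positive = 8, negative = 6.
Step 3: Under H0: P(positive) = 0.5, so the number of positives S ~ Bin(14, 0.5).
Step 4: Two-sided exact p-value = sum of Bin(14,0.5) probabilities at or below the observed probability = 0.790527.
Step 5: alpha = 0.1. fail to reject H0.

n_eff = 14, pos = 8, neg = 6, p = 0.790527, fail to reject H0.


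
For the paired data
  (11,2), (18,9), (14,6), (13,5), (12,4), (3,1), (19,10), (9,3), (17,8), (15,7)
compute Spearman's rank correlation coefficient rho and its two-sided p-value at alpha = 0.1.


Step 1: Rank x and y separately (midranks; no ties here).
rank(x): 11->3, 18->9, 14->6, 13->5, 12->4, 3->1, 19->10, 9->2, 17->8, 15->7
rank(y): 2->2, 9->9, 6->6, 5->5, 4->4, 1->1, 10->10, 3->3, 8->8, 7->7
Step 2: d_i = R_x(i) - R_y(i); compute d_i^2.
  (3-2)^2=1, (9-9)^2=0, (6-6)^2=0, (5-5)^2=0, (4-4)^2=0, (1-1)^2=0, (10-10)^2=0, (2-3)^2=1, (8-8)^2=0, (7-7)^2=0
sum(d^2) = 2.
Step 3: rho = 1 - 6*2 / (10*(10^2 - 1)) = 1 - 12/990 = 0.987879.
Step 4: Under H0, t = rho * sqrt((n-2)/(1-rho^2)) = 18.0003 ~ t(8).
Step 5: Two-sided p-value from the t-distribution with 8 df = 0.000000.
Step 6: alpha = 0.1. reject H0.

rho = 0.9879, p = 0.000000, reject H0 at alpha = 0.1.


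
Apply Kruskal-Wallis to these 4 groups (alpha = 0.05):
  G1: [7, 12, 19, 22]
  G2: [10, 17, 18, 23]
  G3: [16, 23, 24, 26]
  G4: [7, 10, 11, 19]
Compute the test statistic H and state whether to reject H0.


Step 1: Combine all N = 16 observations and assign midranks.
sorted (value, group, rank): (7,G1,1.5), (7,G4,1.5), (10,G2,3.5), (10,G4,3.5), (11,G4,5), (12,G1,6), (16,G3,7), (17,G2,8), (18,G2,9), (19,G1,10.5), (19,G4,10.5), (22,G1,12), (23,G2,13.5), (23,G3,13.5), (24,G3,15), (26,G3,16)
Step 2: Sum ranks within each group.
R_1 = 30 (n_1 = 4)
R_2 = 34 (n_2 = 4)
R_3 = 51.5 (n_3 = 4)
R_4 = 20.5 (n_4 = 4)
Step 3: H = 12/(N(N+1)) * sum(R_i^2/n_i) - 3(N+1)
     = 12/(16*17) * (30^2/4 + 34^2/4 + 51.5^2/4 + 20.5^2/4) - 3*17
     = 0.044118 * 1282.12 - 51
     = 5.564338.
Step 4: Ties present; correction factor C = 1 - 24/(16^3 - 16) = 0.994118. Corrected H = 5.564338 / 0.994118 = 5.597263.
Step 5: Under H0, H ~ chi^2(3); p-value = 0.132936.
Step 6: alpha = 0.05. fail to reject H0.

H = 5.5973, df = 3, p = 0.132936, fail to reject H0.


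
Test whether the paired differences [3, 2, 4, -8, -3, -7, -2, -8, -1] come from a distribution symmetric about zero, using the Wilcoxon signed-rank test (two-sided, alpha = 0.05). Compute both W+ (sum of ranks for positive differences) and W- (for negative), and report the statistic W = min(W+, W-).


Step 1: Drop any zero differences (none here) and take |d_i|.
|d| = [3, 2, 4, 8, 3, 7, 2, 8, 1]
Step 2: Midrank |d_i| (ties get averaged ranks).
ranks: |3|->4.5, |2|->2.5, |4|->6, |8|->8.5, |3|->4.5, |7|->7, |2|->2.5, |8|->8.5, |1|->1
Step 3: Attach original signs; sum ranks with positive sign and with negative sign.
W+ = 4.5 + 2.5 + 6 = 13
W- = 8.5 + 4.5 + 7 + 2.5 + 8.5 + 1 = 32
(Check: W+ + W- = 45 should equal n(n+1)/2 = 45.)
Step 4: Test statistic W = min(W+, W-) = 13.
Step 5: Ties in |d|, so use the tie-corrected normal approximation.
        E[W] = n(n+1)/4 = 9*10/4 = 22.5.
        Tie groups: |d|=2 (t=2), |d|=3 (t=2), |d|=8 (t=2); sum(t^3 - t) = 18.
        Var[W] = n(n+1)(2n+1)/24 - sum(t^3-t)/48 = 1710/24 - 18/48 = 70.875.
        z = (W - E[W]) / sqrt(Var[W]) = (13 - 22.5) / 8.4187 = -1.1284.
        Two-sided p = 2*Phi(z) = 0.259136.
Step 6: alpha = 0.05. fail to reject H0.

W+ = 13, W- = 32, W = min = 13, p = 0.259136, fail to reject H0.


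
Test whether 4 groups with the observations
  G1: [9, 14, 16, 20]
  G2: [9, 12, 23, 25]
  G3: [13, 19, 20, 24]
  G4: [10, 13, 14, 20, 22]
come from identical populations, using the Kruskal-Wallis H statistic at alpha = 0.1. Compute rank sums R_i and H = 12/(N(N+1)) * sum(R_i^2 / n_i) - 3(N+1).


Step 1: Combine all N = 17 observations and assign midranks.
sorted (value, group, rank): (9,G1,1.5), (9,G2,1.5), (10,G4,3), (12,G2,4), (13,G3,5.5), (13,G4,5.5), (14,G1,7.5), (14,G4,7.5), (16,G1,9), (19,G3,10), (20,G1,12), (20,G3,12), (20,G4,12), (22,G4,14), (23,G2,15), (24,G3,16), (25,G2,17)
Step 2: Sum ranks within each group.
R_1 = 30 (n_1 = 4)
R_2 = 37.5 (n_2 = 4)
R_3 = 43.5 (n_3 = 4)
R_4 = 42 (n_4 = 5)
Step 3: H = 12/(N(N+1)) * sum(R_i^2/n_i) - 3(N+1)
     = 12/(17*18) * (30^2/4 + 37.5^2/4 + 43.5^2/4 + 42^2/5) - 3*18
     = 0.039216 * 1402.42 - 54
     = 0.997059.
Step 4: Ties present; correction factor C = 1 - 42/(17^3 - 17) = 0.991422. Corrected H = 0.997059 / 0.991422 = 1.005686.
Step 5: Under H0, H ~ chi^2(3); p-value = 0.799876.
Step 6: alpha = 0.1. fail to reject H0.

H = 1.0057, df = 3, p = 0.799876, fail to reject H0.


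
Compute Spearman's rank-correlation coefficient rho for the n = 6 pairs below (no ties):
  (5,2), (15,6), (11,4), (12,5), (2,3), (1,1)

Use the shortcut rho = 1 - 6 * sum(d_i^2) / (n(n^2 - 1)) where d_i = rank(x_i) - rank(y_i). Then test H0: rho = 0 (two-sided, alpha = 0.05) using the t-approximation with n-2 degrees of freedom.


Step 1: Rank x and y separately (midranks; no ties here).
rank(x): 5->3, 15->6, 11->4, 12->5, 2->2, 1->1
rank(y): 2->2, 6->6, 4->4, 5->5, 3->3, 1->1
Step 2: d_i = R_x(i) - R_y(i); compute d_i^2.
  (3-2)^2=1, (6-6)^2=0, (4-4)^2=0, (5-5)^2=0, (2-3)^2=1, (1-1)^2=0
sum(d^2) = 2.
Step 3: rho = 1 - 6*2 / (6*(6^2 - 1)) = 1 - 12/210 = 0.942857.
Step 4: Under H0, t = rho * sqrt((n-2)/(1-rho^2)) = 5.6595 ~ t(4).
Step 5: Two-sided p-value from the t-distribution with 4 df = 0.004805.
Step 6: alpha = 0.05. reject H0.

rho = 0.9429, p = 0.004805, reject H0 at alpha = 0.05.


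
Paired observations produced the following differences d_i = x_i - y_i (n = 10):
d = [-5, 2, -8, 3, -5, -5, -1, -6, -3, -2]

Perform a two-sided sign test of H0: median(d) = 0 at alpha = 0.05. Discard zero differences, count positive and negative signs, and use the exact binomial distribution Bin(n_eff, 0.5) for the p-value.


Step 1: Discard zero differences. Original n = 10; n_eff = number of nonzero differences = 10.
Nonzero differences (with sign): -5, +2, -8, +3, -5, -5, -1, -6, -3, -2
Step 2: Count signs: positive = 2, negative = 8.
Step 3: Under H0: P(positive) = 0.5, so the number of positives S ~ Bin(10, 0.5).
Step 4: Two-sided exact p-value = sum of Bin(10,0.5) probabilities at or below the observed probability = 0.109375.
Step 5: alpha = 0.05. fail to reject H0.

n_eff = 10, pos = 2, neg = 8, p = 0.109375, fail to reject H0.


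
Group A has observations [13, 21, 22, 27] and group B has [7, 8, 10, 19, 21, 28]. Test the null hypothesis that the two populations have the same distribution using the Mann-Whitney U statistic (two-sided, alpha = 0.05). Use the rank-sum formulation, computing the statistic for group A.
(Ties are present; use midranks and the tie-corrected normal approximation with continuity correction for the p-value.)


Step 1: Combine and sort all 10 observations; assign midranks.
sorted (value, group): (7,Y), (8,Y), (10,Y), (13,X), (19,Y), (21,X), (21,Y), (22,X), (27,X), (28,Y)
ranks: 7->1, 8->2, 10->3, 13->4, 19->5, 21->6.5, 21->6.5, 22->8, 27->9, 28->10
Step 2: Rank sum for X: R1 = 4 + 6.5 + 8 + 9 = 27.5.
Step 3: U_X = R1 - n1(n1+1)/2 = 27.5 - 4*5/2 = 27.5 - 10 = 17.5.
       U_Y = n1*n2 - U_X = 24 - 17.5 = 6.5.
Step 4: Ties are present, so use the tie-corrected normal approximation (with continuity correction) for the p-value.
Step 5: p-value = 0.284958; compare to alpha = 0.05. fail to reject H0.

U_X = 17.5, p = 0.284958, fail to reject H0 at alpha = 0.05.


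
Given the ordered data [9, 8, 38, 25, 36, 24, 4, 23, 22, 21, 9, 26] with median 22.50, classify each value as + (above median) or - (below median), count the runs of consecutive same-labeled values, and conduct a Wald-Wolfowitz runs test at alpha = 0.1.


Step 1: Compute median = 22.50; label A = above, B = below.
Labels in order: BBAAAABABBBA  (n_A = 6, n_B = 6)
Step 2: Count runs R = 6.
Step 3: Under H0 (random ordering), E[R] = 2*n_A*n_B/(n_A+n_B) + 1 = 2*6*6/12 + 1 = 7.0000.
        Var[R] = 2*n_A*n_B*(2*n_A*n_B - n_A - n_B) / ((n_A+n_B)^2 * (n_A+n_B-1)) = 4320/1584 = 2.7273.
        SD[R] = 1.6514.
Step 4: Continuity-corrected z = (R + 0.5 - E[R]) / SD[R] = (6 + 0.5 - 7.0000) / 1.6514 = -0.3028.
Step 5: Two-sided p-value via normal approximation = 2*(1 - Phi(|z|)) = 0.762069.
Step 6: alpha = 0.1. fail to reject H0.

R = 6, z = -0.3028, p = 0.762069, fail to reject H0.


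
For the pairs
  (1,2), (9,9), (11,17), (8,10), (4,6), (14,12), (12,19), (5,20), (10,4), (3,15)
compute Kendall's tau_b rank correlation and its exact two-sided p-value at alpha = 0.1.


Step 1: Enumerate the 45 unordered pairs (i,j) with i<j and classify each by sign(x_j-x_i) * sign(y_j-y_i).
  (1,2):dx=+8,dy=+7->C; (1,3):dx=+10,dy=+15->C; (1,4):dx=+7,dy=+8->C; (1,5):dx=+3,dy=+4->C
  (1,6):dx=+13,dy=+10->C; (1,7):dx=+11,dy=+17->C; (1,8):dx=+4,dy=+18->C; (1,9):dx=+9,dy=+2->C
  (1,10):dx=+2,dy=+13->C; (2,3):dx=+2,dy=+8->C; (2,4):dx=-1,dy=+1->D; (2,5):dx=-5,dy=-3->C
  (2,6):dx=+5,dy=+3->C; (2,7):dx=+3,dy=+10->C; (2,8):dx=-4,dy=+11->D; (2,9):dx=+1,dy=-5->D
  (2,10):dx=-6,dy=+6->D; (3,4):dx=-3,dy=-7->C; (3,5):dx=-7,dy=-11->C; (3,6):dx=+3,dy=-5->D
  (3,7):dx=+1,dy=+2->C; (3,8):dx=-6,dy=+3->D; (3,9):dx=-1,dy=-13->C; (3,10):dx=-8,dy=-2->C
  (4,5):dx=-4,dy=-4->C; (4,6):dx=+6,dy=+2->C; (4,7):dx=+4,dy=+9->C; (4,8):dx=-3,dy=+10->D
  (4,9):dx=+2,dy=-6->D; (4,10):dx=-5,dy=+5->D; (5,6):dx=+10,dy=+6->C; (5,7):dx=+8,dy=+13->C
  (5,8):dx=+1,dy=+14->C; (5,9):dx=+6,dy=-2->D; (5,10):dx=-1,dy=+9->D; (6,7):dx=-2,dy=+7->D
  (6,8):dx=-9,dy=+8->D; (6,9):dx=-4,dy=-8->C; (6,10):dx=-11,dy=+3->D; (7,8):dx=-7,dy=+1->D
  (7,9):dx=-2,dy=-15->C; (7,10):dx=-9,dy=-4->C; (8,9):dx=+5,dy=-16->D; (8,10):dx=-2,dy=-5->C
  (9,10):dx=-7,dy=+11->D
Step 2: C = 28, D = 17, total pairs = 45.
Step 3: tau = (C - D)/(n(n-1)/2) = (28 - 17)/45 = 0.244444.
Step 4: Exact two-sided p-value (enumerate n! = 3628800 permutations of y under H0): p = 0.380720.
Step 5: alpha = 0.1. fail to reject H0.

tau_b = 0.2444 (C=28, D=17), p = 0.380720, fail to reject H0.


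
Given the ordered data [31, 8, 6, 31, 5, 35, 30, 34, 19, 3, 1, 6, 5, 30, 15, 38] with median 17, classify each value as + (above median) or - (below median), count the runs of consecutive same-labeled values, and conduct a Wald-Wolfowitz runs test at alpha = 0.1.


Step 1: Compute median = 17; label A = above, B = below.
Labels in order: ABBABAAAABBBBABA  (n_A = 8, n_B = 8)
Step 2: Count runs R = 9.
Step 3: Under H0 (random ordering), E[R] = 2*n_A*n_B/(n_A+n_B) + 1 = 2*8*8/16 + 1 = 9.0000.
        Var[R] = 2*n_A*n_B*(2*n_A*n_B - n_A - n_B) / ((n_A+n_B)^2 * (n_A+n_B-1)) = 14336/3840 = 3.7333.
        SD[R] = 1.9322.
Step 4: R = E[R], so z = 0 with no continuity correction.
Step 5: Two-sided p-value via normal approximation = 2*(1 - Phi(|z|)) = 1.000000.
Step 6: alpha = 0.1. fail to reject H0.

R = 9, z = 0.0000, p = 1.000000, fail to reject H0.


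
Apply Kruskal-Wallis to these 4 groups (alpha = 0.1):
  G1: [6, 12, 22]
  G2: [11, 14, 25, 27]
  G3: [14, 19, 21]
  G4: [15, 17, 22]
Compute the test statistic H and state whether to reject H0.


Step 1: Combine all N = 13 observations and assign midranks.
sorted (value, group, rank): (6,G1,1), (11,G2,2), (12,G1,3), (14,G2,4.5), (14,G3,4.5), (15,G4,6), (17,G4,7), (19,G3,8), (21,G3,9), (22,G1,10.5), (22,G4,10.5), (25,G2,12), (27,G2,13)
Step 2: Sum ranks within each group.
R_1 = 14.5 (n_1 = 3)
R_2 = 31.5 (n_2 = 4)
R_3 = 21.5 (n_3 = 3)
R_4 = 23.5 (n_4 = 3)
Step 3: H = 12/(N(N+1)) * sum(R_i^2/n_i) - 3(N+1)
     = 12/(13*14) * (14.5^2/3 + 31.5^2/4 + 21.5^2/3 + 23.5^2/3) - 3*14
     = 0.065934 * 656.312 - 42
     = 1.273352.
Step 4: Ties present; correction factor C = 1 - 12/(13^3 - 13) = 0.994505. Corrected H = 1.273352 / 0.994505 = 1.280387.
Step 5: Under H0, H ~ chi^2(3); p-value = 0.733796.
Step 6: alpha = 0.1. fail to reject H0.

H = 1.2804, df = 3, p = 0.733796, fail to reject H0.


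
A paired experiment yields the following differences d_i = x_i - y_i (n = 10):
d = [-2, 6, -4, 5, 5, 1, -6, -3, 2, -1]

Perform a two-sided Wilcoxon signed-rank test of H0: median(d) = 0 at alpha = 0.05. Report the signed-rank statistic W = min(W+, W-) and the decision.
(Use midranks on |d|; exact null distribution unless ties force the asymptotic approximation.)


Step 1: Drop any zero differences (none here) and take |d_i|.
|d| = [2, 6, 4, 5, 5, 1, 6, 3, 2, 1]
Step 2: Midrank |d_i| (ties get averaged ranks).
ranks: |2|->3.5, |6|->9.5, |4|->6, |5|->7.5, |5|->7.5, |1|->1.5, |6|->9.5, |3|->5, |2|->3.5, |1|->1.5
Step 3: Attach original signs; sum ranks with positive sign and with negative sign.
W+ = 9.5 + 7.5 + 7.5 + 1.5 + 3.5 = 29.5
W- = 3.5 + 6 + 9.5 + 5 + 1.5 = 25.5
(Check: W+ + W- = 55 should equal n(n+1)/2 = 55.)
Step 4: Test statistic W = min(W+, W-) = 25.5.
Step 5: Ties in |d|, so use the tie-corrected normal approximation.
        E[W] = n(n+1)/4 = 10*11/4 = 27.5.
        Tie groups: |d|=1 (t=2), |d|=2 (t=2), |d|=5 (t=2), |d|=6 (t=2); sum(t^3 - t) = 24.
        Var[W] = n(n+1)(2n+1)/24 - sum(t^3-t)/48 = 2310/24 - 24/48 = 95.75.
        z = (W - E[W]) / sqrt(Var[W]) = (25.5 - 27.5) / 9.7852 = -0.2044.
        Two-sided p = 2*Phi(z) = 0.838048.
Step 6: alpha = 0.05. fail to reject H0.

W+ = 29.5, W- = 25.5, W = min = 25.5, p = 0.838048, fail to reject H0.


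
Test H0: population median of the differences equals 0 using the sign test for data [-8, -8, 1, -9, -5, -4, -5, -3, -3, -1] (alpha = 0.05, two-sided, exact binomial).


Step 1: Discard zero differences. Original n = 10; n_eff = number of nonzero differences = 10.
Nonzero differences (with sign): -8, -8, +1, -9, -5, -4, -5, -3, -3, -1
Step 2: Count signs: positive = 1, negative = 9.
Step 3: Under H0: P(positive) = 0.5, so the number of positives S ~ Bin(10, 0.5).
Step 4: Two-sided exact p-value = sum of Bin(10,0.5) probabilities at or below the observed probability = 0.021484.
Step 5: alpha = 0.05. reject H0.

n_eff = 10, pos = 1, neg = 9, p = 0.021484, reject H0.


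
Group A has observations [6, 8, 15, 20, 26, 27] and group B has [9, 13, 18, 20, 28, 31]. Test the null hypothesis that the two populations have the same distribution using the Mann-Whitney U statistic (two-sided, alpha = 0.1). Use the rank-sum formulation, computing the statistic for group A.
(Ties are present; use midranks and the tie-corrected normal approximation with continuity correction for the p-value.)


Step 1: Combine and sort all 12 observations; assign midranks.
sorted (value, group): (6,X), (8,X), (9,Y), (13,Y), (15,X), (18,Y), (20,X), (20,Y), (26,X), (27,X), (28,Y), (31,Y)
ranks: 6->1, 8->2, 9->3, 13->4, 15->5, 18->6, 20->7.5, 20->7.5, 26->9, 27->10, 28->11, 31->12
Step 2: Rank sum for X: R1 = 1 + 2 + 5 + 7.5 + 9 + 10 = 34.5.
Step 3: U_X = R1 - n1(n1+1)/2 = 34.5 - 6*7/2 = 34.5 - 21 = 13.5.
       U_Y = n1*n2 - U_X = 36 - 13.5 = 22.5.
Step 4: Ties are present, so use the tie-corrected normal approximation (with continuity correction) for the p-value.
Step 5: p-value = 0.521110; compare to alpha = 0.1. fail to reject H0.

U_X = 13.5, p = 0.521110, fail to reject H0 at alpha = 0.1.


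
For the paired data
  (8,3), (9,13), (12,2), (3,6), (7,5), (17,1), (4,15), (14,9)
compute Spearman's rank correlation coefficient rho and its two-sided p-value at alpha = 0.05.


Step 1: Rank x and y separately (midranks; no ties here).
rank(x): 8->4, 9->5, 12->6, 3->1, 7->3, 17->8, 4->2, 14->7
rank(y): 3->3, 13->7, 2->2, 6->5, 5->4, 1->1, 15->8, 9->6
Step 2: d_i = R_x(i) - R_y(i); compute d_i^2.
  (4-3)^2=1, (5-7)^2=4, (6-2)^2=16, (1-5)^2=16, (3-4)^2=1, (8-1)^2=49, (2-8)^2=36, (7-6)^2=1
sum(d^2) = 124.
Step 3: rho = 1 - 6*124 / (8*(8^2 - 1)) = 1 - 744/504 = -0.476190.
Step 4: Under H0, t = rho * sqrt((n-2)/(1-rho^2)) = -1.3265 ~ t(6).
Step 5: Two-sided p-value from the t-distribution with 6 df = 0.232936.
Step 6: alpha = 0.05. fail to reject H0.

rho = -0.4762, p = 0.232936, fail to reject H0 at alpha = 0.05.


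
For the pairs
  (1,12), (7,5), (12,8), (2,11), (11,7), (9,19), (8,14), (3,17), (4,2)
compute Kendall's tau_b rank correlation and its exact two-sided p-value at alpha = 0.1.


Step 1: Enumerate the 36 unordered pairs (i,j) with i<j and classify each by sign(x_j-x_i) * sign(y_j-y_i).
  (1,2):dx=+6,dy=-7->D; (1,3):dx=+11,dy=-4->D; (1,4):dx=+1,dy=-1->D; (1,5):dx=+10,dy=-5->D
  (1,6):dx=+8,dy=+7->C; (1,7):dx=+7,dy=+2->C; (1,8):dx=+2,dy=+5->C; (1,9):dx=+3,dy=-10->D
  (2,3):dx=+5,dy=+3->C; (2,4):dx=-5,dy=+6->D; (2,5):dx=+4,dy=+2->C; (2,6):dx=+2,dy=+14->C
  (2,7):dx=+1,dy=+9->C; (2,8):dx=-4,dy=+12->D; (2,9):dx=-3,dy=-3->C; (3,4):dx=-10,dy=+3->D
  (3,5):dx=-1,dy=-1->C; (3,6):dx=-3,dy=+11->D; (3,7):dx=-4,dy=+6->D; (3,8):dx=-9,dy=+9->D
  (3,9):dx=-8,dy=-6->C; (4,5):dx=+9,dy=-4->D; (4,6):dx=+7,dy=+8->C; (4,7):dx=+6,dy=+3->C
  (4,8):dx=+1,dy=+6->C; (4,9):dx=+2,dy=-9->D; (5,6):dx=-2,dy=+12->D; (5,7):dx=-3,dy=+7->D
  (5,8):dx=-8,dy=+10->D; (5,9):dx=-7,dy=-5->C; (6,7):dx=-1,dy=-5->C; (6,8):dx=-6,dy=-2->C
  (6,9):dx=-5,dy=-17->C; (7,8):dx=-5,dy=+3->D; (7,9):dx=-4,dy=-12->C; (8,9):dx=+1,dy=-15->D
Step 2: C = 18, D = 18, total pairs = 36.
Step 3: tau = (C - D)/(n(n-1)/2) = (18 - 18)/36 = 0.000000.
Step 4: Exact two-sided p-value (enumerate n! = 362880 permutations of y under H0): p = 1.000000.
Step 5: alpha = 0.1. fail to reject H0.

tau_b = 0.0000 (C=18, D=18), p = 1.000000, fail to reject H0.


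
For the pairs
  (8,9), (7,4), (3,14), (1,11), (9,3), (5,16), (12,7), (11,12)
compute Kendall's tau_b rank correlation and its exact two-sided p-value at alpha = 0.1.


Step 1: Enumerate the 28 unordered pairs (i,j) with i<j and classify each by sign(x_j-x_i) * sign(y_j-y_i).
  (1,2):dx=-1,dy=-5->C; (1,3):dx=-5,dy=+5->D; (1,4):dx=-7,dy=+2->D; (1,5):dx=+1,dy=-6->D
  (1,6):dx=-3,dy=+7->D; (1,7):dx=+4,dy=-2->D; (1,8):dx=+3,dy=+3->C; (2,3):dx=-4,dy=+10->D
  (2,4):dx=-6,dy=+7->D; (2,5):dx=+2,dy=-1->D; (2,6):dx=-2,dy=+12->D; (2,7):dx=+5,dy=+3->C
  (2,8):dx=+4,dy=+8->C; (3,4):dx=-2,dy=-3->C; (3,5):dx=+6,dy=-11->D; (3,6):dx=+2,dy=+2->C
  (3,7):dx=+9,dy=-7->D; (3,8):dx=+8,dy=-2->D; (4,5):dx=+8,dy=-8->D; (4,6):dx=+4,dy=+5->C
  (4,7):dx=+11,dy=-4->D; (4,8):dx=+10,dy=+1->C; (5,6):dx=-4,dy=+13->D; (5,7):dx=+3,dy=+4->C
  (5,8):dx=+2,dy=+9->C; (6,7):dx=+7,dy=-9->D; (6,8):dx=+6,dy=-4->D; (7,8):dx=-1,dy=+5->D
Step 2: C = 10, D = 18, total pairs = 28.
Step 3: tau = (C - D)/(n(n-1)/2) = (10 - 18)/28 = -0.285714.
Step 4: Exact two-sided p-value (enumerate n! = 40320 permutations of y under H0): p = 0.398760.
Step 5: alpha = 0.1. fail to reject H0.

tau_b = -0.2857 (C=10, D=18), p = 0.398760, fail to reject H0.


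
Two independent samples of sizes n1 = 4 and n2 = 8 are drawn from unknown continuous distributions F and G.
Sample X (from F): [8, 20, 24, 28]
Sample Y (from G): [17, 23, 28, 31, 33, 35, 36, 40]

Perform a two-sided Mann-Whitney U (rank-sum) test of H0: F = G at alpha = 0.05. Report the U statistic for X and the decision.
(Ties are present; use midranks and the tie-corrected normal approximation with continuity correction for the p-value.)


Step 1: Combine and sort all 12 observations; assign midranks.
sorted (value, group): (8,X), (17,Y), (20,X), (23,Y), (24,X), (28,X), (28,Y), (31,Y), (33,Y), (35,Y), (36,Y), (40,Y)
ranks: 8->1, 17->2, 20->3, 23->4, 24->5, 28->6.5, 28->6.5, 31->8, 33->9, 35->10, 36->11, 40->12
Step 2: Rank sum for X: R1 = 1 + 3 + 5 + 6.5 = 15.5.
Step 3: U_X = R1 - n1(n1+1)/2 = 15.5 - 4*5/2 = 15.5 - 10 = 5.5.
       U_Y = n1*n2 - U_X = 32 - 5.5 = 26.5.
Step 4: Ties are present, so use the tie-corrected normal approximation (with continuity correction) for the p-value.
Step 5: p-value = 0.088869; compare to alpha = 0.05. fail to reject H0.

U_X = 5.5, p = 0.088869, fail to reject H0 at alpha = 0.05.


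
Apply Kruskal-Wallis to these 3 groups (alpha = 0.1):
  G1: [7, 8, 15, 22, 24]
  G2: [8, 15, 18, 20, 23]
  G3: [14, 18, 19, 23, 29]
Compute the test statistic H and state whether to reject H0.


Step 1: Combine all N = 15 observations and assign midranks.
sorted (value, group, rank): (7,G1,1), (8,G1,2.5), (8,G2,2.5), (14,G3,4), (15,G1,5.5), (15,G2,5.5), (18,G2,7.5), (18,G3,7.5), (19,G3,9), (20,G2,10), (22,G1,11), (23,G2,12.5), (23,G3,12.5), (24,G1,14), (29,G3,15)
Step 2: Sum ranks within each group.
R_1 = 34 (n_1 = 5)
R_2 = 38 (n_2 = 5)
R_3 = 48 (n_3 = 5)
Step 3: H = 12/(N(N+1)) * sum(R_i^2/n_i) - 3(N+1)
     = 12/(15*16) * (34^2/5 + 38^2/5 + 48^2/5) - 3*16
     = 0.050000 * 980.8 - 48
     = 1.040000.
Step 4: Ties present; correction factor C = 1 - 24/(15^3 - 15) = 0.992857. Corrected H = 1.040000 / 0.992857 = 1.047482.
Step 5: Under H0, H ~ chi^2(2); p-value = 0.592301.
Step 6: alpha = 0.1. fail to reject H0.

H = 1.0475, df = 2, p = 0.592301, fail to reject H0.


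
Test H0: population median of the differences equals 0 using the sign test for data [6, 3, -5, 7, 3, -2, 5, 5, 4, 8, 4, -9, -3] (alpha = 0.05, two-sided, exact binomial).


Step 1: Discard zero differences. Original n = 13; n_eff = number of nonzero differences = 13.
Nonzero differences (with sign): +6, +3, -5, +7, +3, -2, +5, +5, +4, +8, +4, -9, -3
Step 2: Count signs: positive = 9, negative = 4.
Step 3: Under H0: P(positive) = 0.5, so the number of positives S ~ Bin(13, 0.5).
Step 4: Two-sided exact p-value = sum of Bin(13,0.5) probabilities at or below the observed probability = 0.266846.
Step 5: alpha = 0.05. fail to reject H0.

n_eff = 13, pos = 9, neg = 4, p = 0.266846, fail to reject H0.


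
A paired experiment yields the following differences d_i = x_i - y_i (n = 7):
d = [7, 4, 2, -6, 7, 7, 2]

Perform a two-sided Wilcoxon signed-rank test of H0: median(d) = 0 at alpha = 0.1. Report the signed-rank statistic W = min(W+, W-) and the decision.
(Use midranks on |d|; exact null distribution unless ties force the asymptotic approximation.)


Step 1: Drop any zero differences (none here) and take |d_i|.
|d| = [7, 4, 2, 6, 7, 7, 2]
Step 2: Midrank |d_i| (ties get averaged ranks).
ranks: |7|->6, |4|->3, |2|->1.5, |6|->4, |7|->6, |7|->6, |2|->1.5
Step 3: Attach original signs; sum ranks with positive sign and with negative sign.
W+ = 6 + 3 + 1.5 + 6 + 6 + 1.5 = 24
W- = 4 = 4
(Check: W+ + W- = 28 should equal n(n+1)/2 = 28.)
Step 4: Test statistic W = min(W+, W-) = 4.
Step 5: Ties in |d|, so use the tie-corrected normal approximation.
        E[W] = n(n+1)/4 = 7*8/4 = 14.
        Tie groups: |d|=2 (t=2), |d|=7 (t=3); sum(t^3 - t) = 30.
        Var[W] = n(n+1)(2n+1)/24 - sum(t^3-t)/48 = 840/24 - 30/48 = 34.375.
        z = (W - E[W]) / sqrt(Var[W]) = (4 - 14) / 5.8630 = -1.7056.
        Two-sided p = 2*Phi(z) = 0.088082.
Step 6: alpha = 0.1. reject H0.

W+ = 24, W- = 4, W = min = 4, p = 0.088082, reject H0.


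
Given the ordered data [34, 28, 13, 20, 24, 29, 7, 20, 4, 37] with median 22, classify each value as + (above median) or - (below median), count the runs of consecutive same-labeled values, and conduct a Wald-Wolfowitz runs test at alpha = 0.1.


Step 1: Compute median = 22; label A = above, B = below.
Labels in order: AABBAABBBA  (n_A = 5, n_B = 5)
Step 2: Count runs R = 5.
Step 3: Under H0 (random ordering), E[R] = 2*n_A*n_B/(n_A+n_B) + 1 = 2*5*5/10 + 1 = 6.0000.
        Var[R] = 2*n_A*n_B*(2*n_A*n_B - n_A - n_B) / ((n_A+n_B)^2 * (n_A+n_B-1)) = 2000/900 = 2.2222.
        SD[R] = 1.4907.
Step 4: Continuity-corrected z = (R + 0.5 - E[R]) / SD[R] = (5 + 0.5 - 6.0000) / 1.4907 = -0.3354.
Step 5: Two-sided p-value via normal approximation = 2*(1 - Phi(|z|)) = 0.737316.
Step 6: alpha = 0.1. fail to reject H0.

R = 5, z = -0.3354, p = 0.737316, fail to reject H0.


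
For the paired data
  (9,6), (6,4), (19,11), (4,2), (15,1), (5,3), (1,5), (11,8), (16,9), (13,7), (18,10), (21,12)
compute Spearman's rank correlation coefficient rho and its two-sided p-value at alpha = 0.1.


Step 1: Rank x and y separately (midranks; no ties here).
rank(x): 9->5, 6->4, 19->11, 4->2, 15->8, 5->3, 1->1, 11->6, 16->9, 13->7, 18->10, 21->12
rank(y): 6->6, 4->4, 11->11, 2->2, 1->1, 3->3, 5->5, 8->8, 9->9, 7->7, 10->10, 12->12
Step 2: d_i = R_x(i) - R_y(i); compute d_i^2.
  (5-6)^2=1, (4-4)^2=0, (11-11)^2=0, (2-2)^2=0, (8-1)^2=49, (3-3)^2=0, (1-5)^2=16, (6-8)^2=4, (9-9)^2=0, (7-7)^2=0, (10-10)^2=0, (12-12)^2=0
sum(d^2) = 70.
Step 3: rho = 1 - 6*70 / (12*(12^2 - 1)) = 1 - 420/1716 = 0.755245.
Step 4: Under H0, t = rho * sqrt((n-2)/(1-rho^2)) = 3.6438 ~ t(10).
Step 5: Two-sided p-value from the t-distribution with 10 df = 0.004508.
Step 6: alpha = 0.1. reject H0.

rho = 0.7552, p = 0.004508, reject H0 at alpha = 0.1.


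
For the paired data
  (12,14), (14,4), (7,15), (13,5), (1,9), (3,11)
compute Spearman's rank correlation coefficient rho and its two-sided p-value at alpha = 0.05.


Step 1: Rank x and y separately (midranks; no ties here).
rank(x): 12->4, 14->6, 7->3, 13->5, 1->1, 3->2
rank(y): 14->5, 4->1, 15->6, 5->2, 9->3, 11->4
Step 2: d_i = R_x(i) - R_y(i); compute d_i^2.
  (4-5)^2=1, (6-1)^2=25, (3-6)^2=9, (5-2)^2=9, (1-3)^2=4, (2-4)^2=4
sum(d^2) = 52.
Step 3: rho = 1 - 6*52 / (6*(6^2 - 1)) = 1 - 312/210 = -0.485714.
Step 4: Under H0, t = rho * sqrt((n-2)/(1-rho^2)) = -1.1113 ~ t(4).
Step 5: Two-sided p-value from the t-distribution with 4 df = 0.328723.
Step 6: alpha = 0.05. fail to reject H0.

rho = -0.4857, p = 0.328723, fail to reject H0 at alpha = 0.05.


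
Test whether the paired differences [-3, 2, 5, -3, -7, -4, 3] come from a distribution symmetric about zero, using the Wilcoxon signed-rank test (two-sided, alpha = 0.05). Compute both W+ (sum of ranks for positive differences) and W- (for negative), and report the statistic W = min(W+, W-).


Step 1: Drop any zero differences (none here) and take |d_i|.
|d| = [3, 2, 5, 3, 7, 4, 3]
Step 2: Midrank |d_i| (ties get averaged ranks).
ranks: |3|->3, |2|->1, |5|->6, |3|->3, |7|->7, |4|->5, |3|->3
Step 3: Attach original signs; sum ranks with positive sign and with negative sign.
W+ = 1 + 6 + 3 = 10
W- = 3 + 3 + 7 + 5 = 18
(Check: W+ + W- = 28 should equal n(n+1)/2 = 28.)
Step 4: Test statistic W = min(W+, W-) = 10.
Step 5: Ties in |d|, so use the tie-corrected normal approximation.
        E[W] = n(n+1)/4 = 7*8/4 = 14.
        Tie groups: |d|=3 (t=3); sum(t^3 - t) = 24.
        Var[W] = n(n+1)(2n+1)/24 - sum(t^3-t)/48 = 840/24 - 24/48 = 34.5.
        z = (W - E[W]) / sqrt(Var[W]) = (10 - 14) / 5.8737 = -0.6810.
        Two-sided p = 2*Phi(z) = 0.495868.
Step 6: alpha = 0.05. fail to reject H0.

W+ = 10, W- = 18, W = min = 10, p = 0.495868, fail to reject H0.
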